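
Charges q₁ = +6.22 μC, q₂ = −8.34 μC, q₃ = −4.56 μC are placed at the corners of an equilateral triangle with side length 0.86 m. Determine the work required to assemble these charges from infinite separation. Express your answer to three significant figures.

-0.441 J

The work to assemble the configuration equals its total potential energy, U = Σ kqᵢqⱼ/rᵢⱼ over all pairs.
All three pair separations equal the side length, 0.860 m.
U = (-0.542) + (-0.296) + (0.398) = -0.441 J.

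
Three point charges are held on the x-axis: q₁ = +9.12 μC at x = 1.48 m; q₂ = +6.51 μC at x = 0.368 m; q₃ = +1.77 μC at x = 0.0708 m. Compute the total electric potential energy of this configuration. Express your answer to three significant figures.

The assembly work is the sum of pairwise potential energies, U = Σ_{i<j} kqᵢqⱼ/rᵢⱼ.
Pair separations: r₁₂ = 1.11 m, r₁₃ = 1.41 m, r₂₃ = 0.297 m.
U = (0.480) + (0.103) + (0.349) = 0.932 J.

0.932 J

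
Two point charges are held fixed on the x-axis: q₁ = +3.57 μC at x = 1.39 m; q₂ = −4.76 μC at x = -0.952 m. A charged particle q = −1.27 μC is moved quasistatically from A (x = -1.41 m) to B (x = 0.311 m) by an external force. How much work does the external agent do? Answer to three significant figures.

For quasistatic motion the external work equals the change in potential energy: W_ext = qΔV = q(V_B − V_A).
At A: distances to the source charges are 2.80 m, 0.458 m; V_A = Σ kqᵢ/rᵢ = -8.20×10⁴ V.
At B: distances to the source charges are 1.08 m, 1.26 m; V_B = Σ kqᵢ/rᵢ = -4140 V.
ΔV = V_B − V_A = 7.78×10⁴ V.
W_ext = qΔV = (-1.27×10⁻⁶ C)(7.78×10⁴ V) = -0.0988 J.

-0.0988 J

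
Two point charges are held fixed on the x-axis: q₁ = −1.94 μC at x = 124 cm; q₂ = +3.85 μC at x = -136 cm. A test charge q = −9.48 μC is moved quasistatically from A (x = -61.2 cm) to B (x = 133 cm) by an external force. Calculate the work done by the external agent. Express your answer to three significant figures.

2.06 J

For quasistatic motion the external work equals the change in potential energy: W_ext = qΔV = q(V_B − V_A).
At A: distances to the source charges are 1.85 m, 0.748 m; V_A = Σ kqᵢ/rᵢ = 3.69×10⁴ V.
At B: distances to the source charges are 0.0900 m, 2.69 m; V_B = Σ kqᵢ/rᵢ = -1.81×10⁵ V.
ΔV = V_B − V_A = -2.18×10⁵ V.
W_ext = qΔV = (-9.48×10⁻⁶ C)(-2.18×10⁵ V) = 2.06 J.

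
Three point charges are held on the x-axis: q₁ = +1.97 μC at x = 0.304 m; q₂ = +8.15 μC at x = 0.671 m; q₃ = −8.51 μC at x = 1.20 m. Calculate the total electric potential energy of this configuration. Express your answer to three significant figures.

The work to assemble the configuration equals its total potential energy, U = Σ kqᵢqⱼ/rᵢⱼ over all pairs.
Pair separations: r₁₂ = 0.367 m, r₁₃ = 0.896 m, r₂₃ = 0.529 m.
U = (0.393) + (-0.168) + (-1.18) = -0.954 J.

-0.954 J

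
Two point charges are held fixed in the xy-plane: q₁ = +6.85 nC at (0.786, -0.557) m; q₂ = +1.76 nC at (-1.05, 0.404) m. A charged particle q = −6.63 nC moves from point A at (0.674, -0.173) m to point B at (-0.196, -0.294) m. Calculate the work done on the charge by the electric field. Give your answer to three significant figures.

The work done by the electric force is W_field = −ΔU = −q(V_B − V_A) = q(V_A − V_B).
At A: distances to the source charges are 0.400 m, 1.82 m; V_A = Σ kqᵢ/rᵢ = 163 V.
At B: distances to the source charges are 1.02 m, 1.10 m; V_B = Σ kqᵢ/rᵢ = 74.9 V.
ΔV = V_B − V_A = -87.7 V.
W_field = −qΔV = −(-6.63×10⁻⁹ C)(-87.7 V) = -5.82×10⁻⁷ J.

-5.82×10⁻⁷ J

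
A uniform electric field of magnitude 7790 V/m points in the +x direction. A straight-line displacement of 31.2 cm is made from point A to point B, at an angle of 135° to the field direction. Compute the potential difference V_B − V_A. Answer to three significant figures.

1720 V

Only the component of displacement along E changes the potential: ΔV = −E·d·cosθ.
ΔV = −(7790 V/m)(0.312 m)cos135° = 1720 V.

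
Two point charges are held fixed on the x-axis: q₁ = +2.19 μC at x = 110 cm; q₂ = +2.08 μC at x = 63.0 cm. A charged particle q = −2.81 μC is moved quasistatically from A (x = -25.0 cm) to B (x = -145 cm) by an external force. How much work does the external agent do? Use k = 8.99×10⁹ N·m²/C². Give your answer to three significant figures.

For quasistatic motion the external work equals the change in potential energy: W_ext = qΔV = q(V_B − V_A).
At A: distances to the source charges are 1.35 m, 0.880 m; V_A = Σ kqᵢ/rᵢ = 3.58×10⁴ V.
At B: distances to the source charges are 2.55 m, 2.08 m; V_B = Σ kqᵢ/rᵢ = 1.67×10⁴ V.
ΔV = V_B − V_A = -1.91×10⁴ V.
W_ext = qΔV = (-2.81×10⁻⁶ C)(-1.91×10⁴ V) = 0.0537 J.

0.0537 J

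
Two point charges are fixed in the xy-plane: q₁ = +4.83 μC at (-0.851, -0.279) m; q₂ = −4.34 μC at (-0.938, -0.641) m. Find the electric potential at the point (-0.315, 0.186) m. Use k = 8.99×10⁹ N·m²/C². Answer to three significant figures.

Electric potential is a scalar, so the contributions from each charge add algebraically: V = Σ kqᵢ/rᵢ.
Distances from the field point to each charge: r₁ = 0.710 m, r₂ = 1.04 m.
V = k[(4.83×10⁻⁶)/(0.710) + (-4.34×10⁻⁶)/(1.04)] = 2.35×10⁴ V.

2.35×10⁴ V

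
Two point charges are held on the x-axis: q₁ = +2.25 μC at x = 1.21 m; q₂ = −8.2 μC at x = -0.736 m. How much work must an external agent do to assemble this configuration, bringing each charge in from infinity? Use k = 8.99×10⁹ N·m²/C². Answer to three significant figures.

-0.0852 J

The assembly work is the sum of pairwise potential energies, U = Σ_{i<j} kqᵢqⱼ/rᵢⱼ.
Pair separations: r₁₂ = 1.95 m.
U = (-0.0852) = -0.0852 J.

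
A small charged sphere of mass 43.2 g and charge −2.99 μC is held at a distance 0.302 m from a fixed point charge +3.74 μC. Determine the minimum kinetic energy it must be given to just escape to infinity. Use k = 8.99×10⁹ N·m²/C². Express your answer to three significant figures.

0.333 J

To just escape, total mechanical energy must reach zero at infinity: ½mv²_min + U = 0, so ½mv²_min = −U = |kQq|/r.
|U| = |kQq|/r = (8.99×10⁹ N·m²/C²)(3.74×10⁻⁶)(2.99×10⁻⁶)/(0.302) = 0.333 J.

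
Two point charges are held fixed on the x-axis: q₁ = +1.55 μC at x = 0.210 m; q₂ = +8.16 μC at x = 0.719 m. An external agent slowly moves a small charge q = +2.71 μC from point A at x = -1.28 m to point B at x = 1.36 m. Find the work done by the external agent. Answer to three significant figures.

For quasistatic motion the external work equals the change in potential energy: W_ext = qΔV = q(V_B − V_A).
At A: distances to the source charges are 1.49 m, 2.00 m; V_A = Σ kqᵢ/rᵢ = 4.60×10⁴ V.
At B: distances to the source charges are 1.15 m, 0.641 m; V_B = Σ kqᵢ/rᵢ = 1.27×10⁵ V.
ΔV = V_B − V_A = 8.05×10⁴ V.
W_ext = qΔV = (2.71×10⁻⁶ C)(8.05×10⁴ V) = 0.218 J.

0.218 J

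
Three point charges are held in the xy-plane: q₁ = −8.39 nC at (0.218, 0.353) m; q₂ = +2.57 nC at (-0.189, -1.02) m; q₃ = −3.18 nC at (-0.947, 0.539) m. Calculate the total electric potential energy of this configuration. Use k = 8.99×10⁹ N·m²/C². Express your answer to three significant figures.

2.56×10⁻⁸ J

The assembly work is the sum of pairwise potential energies, U = Σ_{i<j} kqᵢqⱼ/rᵢⱼ.
Pair separations: r₁₂ = 1.43 m, r₁₃ = 1.18 m, r₂₃ = 1.73 m.
U = (-1.35×10⁻⁷) + (2.03×10⁻⁷) + (-4.24×10⁻⁸) = 2.56×10⁻⁸ J.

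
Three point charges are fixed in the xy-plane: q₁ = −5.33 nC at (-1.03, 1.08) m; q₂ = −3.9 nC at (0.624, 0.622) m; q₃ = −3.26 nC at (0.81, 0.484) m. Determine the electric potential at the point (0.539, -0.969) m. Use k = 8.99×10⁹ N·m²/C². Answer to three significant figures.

-60.4 V

Electric potential is a scalar, so the contributions from each charge add algebraically: V = Σ kqᵢ/rᵢ.
Distances from the field point to each charge: r₁ = 2.58 m, r₂ = 1.59 m, r₃ = 1.48 m.
V = k[(-5.33×10⁻⁹)/(2.58) + (-3.90×10⁻⁹)/(1.59) + (-3.26×10⁻⁹)/(1.48)] = -60.4 V.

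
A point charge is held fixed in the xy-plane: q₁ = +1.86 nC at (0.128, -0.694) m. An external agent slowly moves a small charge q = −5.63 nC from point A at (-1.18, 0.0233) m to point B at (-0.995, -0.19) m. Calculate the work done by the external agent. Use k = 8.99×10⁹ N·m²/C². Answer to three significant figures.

-1.34×10⁻⁸ J

For quasistatic motion the external work equals the change in potential energy: W_ext = qΔV = q(V_B − V_A).
At A: distance to the source charge is 1.49 m; V_A = kq₁/r = 11.2 V.
At B: distance to the source charge is 1.23 m; V_B = kq₁/r = 13.6 V.
ΔV = V_B − V_A = 2.38 V.
W_ext = qΔV = (-5.63×10⁻⁹ C)(2.38 V) = -1.34×10⁻⁸ J.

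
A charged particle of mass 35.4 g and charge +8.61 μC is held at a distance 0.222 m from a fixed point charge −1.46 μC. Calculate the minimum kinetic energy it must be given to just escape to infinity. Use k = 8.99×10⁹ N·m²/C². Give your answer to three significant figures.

0.509 J

To just escape, total mechanical energy must reach zero at infinity: ½mv²_min + U = 0, so ½mv²_min = −U = |kQq|/r.
|U| = |kQq|/r = (8.99×10⁹ N·m²/C²)(1.46×10⁻⁶)(8.61×10⁻⁶)/(0.222) = 0.509 J.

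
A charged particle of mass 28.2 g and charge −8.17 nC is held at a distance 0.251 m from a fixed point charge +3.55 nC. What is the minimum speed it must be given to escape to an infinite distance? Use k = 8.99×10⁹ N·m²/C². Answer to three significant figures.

8.58×10⁻³ m/s

To just escape, total mechanical energy must reach zero at infinity: ½mv²_min + U = 0, so ½mv²_min = −U = |kQq|/r.
|U| = |kQq|/r = (8.99×10⁹ N·m²/C²)(3.55×10⁻⁹)(8.17×10⁻⁹)/(0.251) = 1.04×10⁻⁶ J.
v_min = √(2|U|/m) = √(2·1.04×10⁻⁶/0.0282) = 8.58×10⁻³ m/s.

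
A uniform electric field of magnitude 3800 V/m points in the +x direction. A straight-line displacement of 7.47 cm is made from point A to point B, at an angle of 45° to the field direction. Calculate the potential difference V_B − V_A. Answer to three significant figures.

Only the component of displacement along E changes the potential: ΔV = −E·d·cosθ.
ΔV = −(3800 V/m)(0.0747 m)cos45° = -201 V.

-201 V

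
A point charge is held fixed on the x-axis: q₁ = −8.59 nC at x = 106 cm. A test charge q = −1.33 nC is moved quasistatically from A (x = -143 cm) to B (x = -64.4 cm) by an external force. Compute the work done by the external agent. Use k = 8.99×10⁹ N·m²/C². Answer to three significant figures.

For quasistatic motion the external work equals the change in potential energy: W_ext = qΔV = q(V_B − V_A).
At A: distance to the source charge is 2.49 m; V_A = kq₁/r = -31.0 V.
At B: distance to the source charge is 1.70 m; V_B = kq₁/r = -45.3 V.
ΔV = V_B − V_A = -14.3 V.
W_ext = qΔV = (-1.33×10⁻⁹ C)(-14.3 V) = 1.90×10⁻⁸ J.

1.90×10⁻⁸ J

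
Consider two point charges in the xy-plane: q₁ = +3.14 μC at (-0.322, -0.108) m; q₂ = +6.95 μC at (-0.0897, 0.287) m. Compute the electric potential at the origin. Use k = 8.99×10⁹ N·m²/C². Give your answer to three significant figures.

The total potential is the scalar sum of each charge's contribution, V = Σ kqᵢ/rᵢ.
Distances from the field point to each charge: r₁ = 0.340 m, r₂ = 0.301 m.
V = k[(3.14×10⁻⁶)/(0.340) + (6.95×10⁻⁶)/(0.301)] = 2.91×10⁵ V.

2.91×10⁵ V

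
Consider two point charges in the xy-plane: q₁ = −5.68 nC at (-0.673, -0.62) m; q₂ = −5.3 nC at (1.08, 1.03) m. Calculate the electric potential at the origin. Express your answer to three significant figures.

The total potential is the scalar sum of each charge's contribution, V = Σ kqᵢ/rᵢ.
Distances from the field point to each charge: r₁ = 0.915 m, r₂ = 1.49 m.
V = k[(-5.68×10⁻⁹)/(0.915) + (-5.30×10⁻⁹)/(1.49)] = -87.7 V.

-87.7 V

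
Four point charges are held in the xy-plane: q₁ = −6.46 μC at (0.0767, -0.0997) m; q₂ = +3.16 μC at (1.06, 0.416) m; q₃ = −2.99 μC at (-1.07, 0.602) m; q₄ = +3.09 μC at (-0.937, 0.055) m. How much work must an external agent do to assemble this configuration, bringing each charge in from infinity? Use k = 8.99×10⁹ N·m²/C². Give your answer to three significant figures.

The work to assemble the configuration equals its total potential energy, U = Σ kqᵢqⱼ/rᵢⱼ over all pairs.
Pair separations: r₁₂ = 1.11 m, r₁₃ = 1.34 m, r₁₄ = 1.03 m, r₂₃ = 2.14 m, r₂₄ = 2.03 m, r₃₄ = 0.563 m.
Summing all 6 pair terms gives U = -0.355 J.

-0.355 J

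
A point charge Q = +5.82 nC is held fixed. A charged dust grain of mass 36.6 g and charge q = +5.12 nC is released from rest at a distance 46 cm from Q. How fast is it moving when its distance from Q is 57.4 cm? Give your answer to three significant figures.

2.51×10⁻³ m/s

Only the electrostatic force acts, so mechanical energy is conserved: ½mv² = U₁ − U₂ = kQq(1/r₁ − 1/r₂).
U₁ − U₂ = (8.99×10⁹ N·m²/C²)(5.82×10⁻⁹ C)(5.12×10⁻⁹ C)(1/0.460 − 1/0.574) = 1.16×10⁻⁷ J.
v = √(2·1.16×10⁻⁷/0.0366) = 2.51×10⁻³ m/s.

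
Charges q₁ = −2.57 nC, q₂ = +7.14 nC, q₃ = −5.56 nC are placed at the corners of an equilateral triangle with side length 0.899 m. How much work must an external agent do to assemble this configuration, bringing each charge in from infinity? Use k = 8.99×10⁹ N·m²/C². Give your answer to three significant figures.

The assembly work is the sum of pairwise potential energies, U = Σ_{i<j} kqᵢqⱼ/rᵢⱼ.
All three pair separations equal the side length, 0.899 m.
U = (-1.83×10⁻⁷) + (1.43×10⁻⁷) + (-3.97×10⁻⁷) = -4.38×10⁻⁷ J.

-4.38×10⁻⁷ J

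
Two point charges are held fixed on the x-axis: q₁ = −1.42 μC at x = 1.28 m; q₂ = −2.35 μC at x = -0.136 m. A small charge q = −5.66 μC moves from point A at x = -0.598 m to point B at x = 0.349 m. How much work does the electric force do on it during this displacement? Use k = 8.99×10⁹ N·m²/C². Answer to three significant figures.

-0.0269 J

The work done by the electric force is W_field = −ΔU = −q(V_B − V_A) = q(V_A − V_B).
At A: distances to the source charges are 1.88 m, 0.462 m; V_A = Σ kqᵢ/rᵢ = -5.25×10⁴ V.
At B: distances to the source charges are 0.931 m, 0.485 m; V_B = Σ kqᵢ/rᵢ = -5.73×10⁴ V.
ΔV = V_B − V_A = -4750 V.
W_field = −qΔV = −(-5.66×10⁻⁶ C)(-4750 V) = -0.0269 J.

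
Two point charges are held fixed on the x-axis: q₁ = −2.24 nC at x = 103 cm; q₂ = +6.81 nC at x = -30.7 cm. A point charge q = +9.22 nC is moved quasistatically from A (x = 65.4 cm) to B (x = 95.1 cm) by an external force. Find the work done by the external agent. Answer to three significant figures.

-2.00×10⁻⁶ J

For quasistatic motion the external work equals the change in potential energy: W_ext = qΔV = q(V_B − V_A).
At A: distances to the source charges are 0.376 m, 0.961 m; V_A = Σ kqᵢ/rᵢ = 10.1 V.
At B: distances to the source charges are 0.0790 m, 1.26 m; V_B = Σ kqᵢ/rᵢ = -206 V.
ΔV = V_B − V_A = -216 V.
W_ext = qΔV = (9.22×10⁻⁹ C)(-216 V) = -2.00×10⁻⁶ J.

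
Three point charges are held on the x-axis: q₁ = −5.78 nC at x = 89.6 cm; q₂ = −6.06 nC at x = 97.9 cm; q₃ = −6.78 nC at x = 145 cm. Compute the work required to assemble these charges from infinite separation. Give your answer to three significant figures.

5.21×10⁻⁶ J

The assembly work is the sum of pairwise potential energies, U = Σ_{i<j} kqᵢqⱼ/rᵢⱼ.
Pair separations: r₁₂ = 0.0830 m, r₁₃ = 0.554 m, r₂₃ = 0.471 m.
U = (3.79×10⁻⁶) + (6.36×10⁻⁷) + (7.84×10⁻⁷) = 5.21×10⁻⁶ J.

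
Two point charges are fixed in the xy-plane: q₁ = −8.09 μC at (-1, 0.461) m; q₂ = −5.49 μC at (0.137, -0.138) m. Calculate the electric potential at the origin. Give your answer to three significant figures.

The total potential is the scalar sum of each charge's contribution, V = Σ kqᵢ/rᵢ.
Distances from the field point to each charge: r₁ = 1.10 m, r₂ = 0.194 m.
V = k[(-8.09×10⁻⁶)/(1.10) + (-5.49×10⁻⁶)/(0.194)] = -3.20×10⁵ V.

-3.20×10⁵ V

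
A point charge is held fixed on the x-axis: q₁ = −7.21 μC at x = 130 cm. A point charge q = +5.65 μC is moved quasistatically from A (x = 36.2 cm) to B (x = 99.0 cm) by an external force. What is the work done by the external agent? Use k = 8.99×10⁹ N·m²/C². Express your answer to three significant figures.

-0.791 J

For quasistatic motion the external work equals the change in potential energy: W_ext = qΔV = q(V_B − V_A).
At A: distance to the source charge is 0.938 m; V_A = kq₁/r = -6.91×10⁴ V.
At B: distance to the source charge is 0.310 m; V_B = kq₁/r = -2.09×10⁵ V.
ΔV = V_B − V_A = -1.40×10⁵ V.
W_ext = qΔV = (5.65×10⁻⁶ C)(-1.40×10⁵ V) = -0.791 J.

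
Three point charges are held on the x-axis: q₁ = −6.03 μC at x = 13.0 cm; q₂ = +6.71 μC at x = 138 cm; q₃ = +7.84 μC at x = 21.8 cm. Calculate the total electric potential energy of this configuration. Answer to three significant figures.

-4.71 J

The assembly work is the sum of pairwise potential energies, U = Σ_{i<j} kqᵢqⱼ/rᵢⱼ.
Pair separations: r₁₂ = 1.25 m, r₁₃ = 0.0880 m, r₂₃ = 1.16 m.
U = (-0.291) + (-4.83) + (0.407) = -4.71 J.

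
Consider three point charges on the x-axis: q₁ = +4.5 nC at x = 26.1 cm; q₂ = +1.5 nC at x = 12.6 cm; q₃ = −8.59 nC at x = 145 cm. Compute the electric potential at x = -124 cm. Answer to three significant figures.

Electric potential is a scalar, so the contributions from each charge add algebraically: V = Σ kqᵢ/rᵢ.
Distances from the field point to each charge: r₁ = 1.50 m, r₂ = 1.37 m, r₃ = 2.69 m.
V = k[(4.50×10⁻⁹)/(1.50) + (1.50×10⁻⁹)/(1.37) + (-8.59×10⁻⁹)/(2.69)] = 8.12 V.

8.12 V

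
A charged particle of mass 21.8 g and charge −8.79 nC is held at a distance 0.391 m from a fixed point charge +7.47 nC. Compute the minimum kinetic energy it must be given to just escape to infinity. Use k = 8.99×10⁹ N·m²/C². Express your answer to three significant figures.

To just escape, total mechanical energy must reach zero at infinity: ½mv²_min + U = 0, so ½mv²_min = −U = |kQq|/r.
|U| = |kQq|/r = (8.99×10⁹ N·m²/C²)(7.47×10⁻⁹)(8.79×10⁻⁹)/(0.391) = 1.51×10⁻⁶ J.

1.51×10⁻⁶ J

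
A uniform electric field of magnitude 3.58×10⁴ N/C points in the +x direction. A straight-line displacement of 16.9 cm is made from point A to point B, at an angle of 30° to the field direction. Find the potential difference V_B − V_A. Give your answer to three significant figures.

Only the component of displacement along E changes the potential: ΔV = −E·d·cosθ.
ΔV = −(3.58×10⁴ V/m)(0.169 m)cos30° = -5240 V.

-5240 V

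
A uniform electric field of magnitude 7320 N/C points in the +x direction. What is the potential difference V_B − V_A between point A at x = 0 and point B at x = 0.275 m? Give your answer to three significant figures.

-2010 V

In a uniform field, potential decreases in the direction of E: V_B − V_A = −E·Δx.
V_B − V_A = −(7320 V/m)(0.275 m) = -2010 V.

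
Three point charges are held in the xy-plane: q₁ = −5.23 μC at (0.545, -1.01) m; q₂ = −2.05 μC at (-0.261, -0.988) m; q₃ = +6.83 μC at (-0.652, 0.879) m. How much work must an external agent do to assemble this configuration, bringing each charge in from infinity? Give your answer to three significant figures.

-0.0900 J

The assembly work is the sum of pairwise potential energies, U = Σ_{i<j} kqᵢqⱼ/rᵢⱼ.
Pair separations: r₁₂ = 0.806 m, r₁₃ = 2.24 m, r₂₃ = 1.91 m.
U = (0.120) + (-0.144) + (-0.0660) = -0.0900 J.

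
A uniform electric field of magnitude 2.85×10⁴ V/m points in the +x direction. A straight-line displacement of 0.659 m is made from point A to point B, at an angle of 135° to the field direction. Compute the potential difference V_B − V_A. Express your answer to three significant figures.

Only the component of displacement along E changes the potential: ΔV = −E·d·cosθ.
ΔV = −(2.85×10⁴ V/m)(0.659 m)cos135° = 1.33×10⁴ V.

1.33×10⁴ V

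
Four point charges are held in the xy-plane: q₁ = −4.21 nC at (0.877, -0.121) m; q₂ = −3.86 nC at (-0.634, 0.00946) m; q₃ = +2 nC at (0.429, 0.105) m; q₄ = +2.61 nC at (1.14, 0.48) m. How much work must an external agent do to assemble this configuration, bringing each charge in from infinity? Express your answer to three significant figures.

-2.61×10⁻⁷ J

The assembly work is the sum of pairwise potential energies, U = Σ_{i<j} kqᵢqⱼ/rᵢⱼ.
Pair separations: r₁₂ = 1.52 m, r₁₃ = 0.502 m, r₁₄ = 0.656 m, r₂₃ = 1.07 m, r₂₄ = 1.84 m, r₃₄ = 0.804 m.
Summing all 6 pair terms gives U = -2.61×10⁻⁷ J.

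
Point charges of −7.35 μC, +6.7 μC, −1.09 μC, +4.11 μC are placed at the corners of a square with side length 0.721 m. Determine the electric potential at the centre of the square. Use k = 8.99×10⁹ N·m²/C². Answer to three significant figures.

The total potential is the scalar sum of each charge's contribution, V = Σ kqᵢ/rᵢ.
The distance from each corner to the centre is a√2/2 = 0.510 m.
V = k[(-7.35×10⁻⁶)/(0.510) + (6.70×10⁻⁶)/(0.510) + (-1.09×10⁻⁶)/(0.510) + (4.11×10⁻⁶)/(0.510)] = 4.18×10⁴ V.

4.18×10⁴ V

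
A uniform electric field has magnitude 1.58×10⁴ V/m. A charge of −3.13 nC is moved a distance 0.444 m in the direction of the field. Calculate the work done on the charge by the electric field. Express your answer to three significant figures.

-2.20×10⁻⁵ J

The potential change for a displacement 0.444 m in the direction of the field is ΔV = −Ed = -7020 V.
W_field = −qΔV = -2.20×10⁻⁵ J.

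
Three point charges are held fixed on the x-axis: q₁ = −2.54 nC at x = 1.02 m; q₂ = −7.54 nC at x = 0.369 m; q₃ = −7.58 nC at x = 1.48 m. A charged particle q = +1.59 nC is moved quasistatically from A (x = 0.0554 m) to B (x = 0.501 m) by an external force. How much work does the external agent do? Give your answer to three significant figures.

For quasistatic motion the external work equals the change in potential energy: W_ext = qΔV = q(V_B − V_A).
At A: distances to the source charges are 0.965 m, 0.314 m, 1.42 m; V_A = Σ kqᵢ/rᵢ = -288 V.
At B: distances to the source charges are 0.519 m, 0.132 m, 0.979 m; V_B = Σ kqᵢ/rᵢ = -627 V.
ΔV = V_B − V_A = -339 V.
W_ext = qΔV = (1.59×10⁻⁹ C)(-339 V) = -5.40×10⁻⁷ J.

-5.40×10⁻⁷ J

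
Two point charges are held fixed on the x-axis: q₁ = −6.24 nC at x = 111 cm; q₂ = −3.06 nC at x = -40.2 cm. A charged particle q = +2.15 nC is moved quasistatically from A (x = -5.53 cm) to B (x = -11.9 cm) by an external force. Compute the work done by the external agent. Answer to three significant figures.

-3.30×10⁻⁸ J

For quasistatic motion the external work equals the change in potential energy: W_ext = qΔV = q(V_B − V_A).
At A: distances to the source charges are 1.17 m, 0.347 m; V_A = Σ kqᵢ/rᵢ = -127 V.
At B: distances to the source charges are 1.23 m, 0.283 m; V_B = Σ kqᵢ/rᵢ = -143 V.
ΔV = V_B − V_A = -15.4 V.
W_ext = qΔV = (2.15×10⁻⁹ C)(-15.4 V) = -3.30×10⁻⁸ J.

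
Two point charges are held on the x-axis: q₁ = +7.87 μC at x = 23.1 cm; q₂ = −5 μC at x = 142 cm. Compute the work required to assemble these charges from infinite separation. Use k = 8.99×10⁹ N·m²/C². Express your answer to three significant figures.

The assembly work is the sum of pairwise potential energies, U = Σ_{i<j} kqᵢqⱼ/rᵢⱼ.
Pair separations: r₁₂ = 1.19 m.
U = (-0.298) = -0.298 J.

-0.298 J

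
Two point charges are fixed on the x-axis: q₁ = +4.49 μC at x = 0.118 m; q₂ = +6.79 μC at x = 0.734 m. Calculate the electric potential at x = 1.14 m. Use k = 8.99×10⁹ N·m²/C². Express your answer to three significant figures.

1.90×10⁵ V

Electric potential is a scalar, so the contributions from each charge add algebraically: V = Σ kqᵢ/rᵢ.
Distances from the field point to each charge: r₁ = 1.02 m, r₂ = 0.406 m.
V = k[(4.49×10⁻⁶)/(1.02) + (6.79×10⁻⁶)/(0.406)] = 1.90×10⁵ V.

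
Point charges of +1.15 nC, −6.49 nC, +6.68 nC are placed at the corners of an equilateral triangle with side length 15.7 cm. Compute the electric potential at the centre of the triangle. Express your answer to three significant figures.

The total potential is the scalar sum of each charge's contribution, V = Σ kqᵢ/rᵢ.
The distance from each vertex to the centroid is a/√3 = 0.0906 m.
V = k[(1.15×10⁻⁹)/(0.0906) + (-6.49×10⁻⁹)/(0.0906) + (6.68×10⁻⁹)/(0.0906)] = 133 V.

133 V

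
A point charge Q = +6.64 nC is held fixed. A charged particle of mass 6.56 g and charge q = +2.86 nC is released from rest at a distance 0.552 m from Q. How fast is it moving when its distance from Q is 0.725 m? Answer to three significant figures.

Only the electrostatic force acts, so mechanical energy is conserved: ½mv² = U₁ − U₂ = kQq(1/r₁ − 1/r₂).
U₁ − U₂ = (8.99×10⁹ N·m²/C²)(6.64×10⁻⁹ C)(2.86×10⁻⁹ C)(1/0.552 − 1/0.725) = 7.38×10⁻⁸ J.
v = √(2·7.38×10⁻⁸/6.56×10⁻³) = 4.74×10⁻³ m/s.

4.74×10⁻³ m/s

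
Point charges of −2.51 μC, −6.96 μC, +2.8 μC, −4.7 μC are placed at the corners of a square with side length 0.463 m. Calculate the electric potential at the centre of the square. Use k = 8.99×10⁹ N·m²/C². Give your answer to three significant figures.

The total potential is the scalar sum of each charge's contribution, V = Σ kqᵢ/rᵢ.
The distance from each corner to the centre is a√2/2 = 0.327 m.
V = k[(-2.51×10⁻⁶)/(0.327) + (-6.96×10⁻⁶)/(0.327) + (2.80×10⁻⁶)/(0.327) + (-4.70×10⁻⁶)/(0.327)] = -3.12×10⁵ V.

-3.12×10⁵ V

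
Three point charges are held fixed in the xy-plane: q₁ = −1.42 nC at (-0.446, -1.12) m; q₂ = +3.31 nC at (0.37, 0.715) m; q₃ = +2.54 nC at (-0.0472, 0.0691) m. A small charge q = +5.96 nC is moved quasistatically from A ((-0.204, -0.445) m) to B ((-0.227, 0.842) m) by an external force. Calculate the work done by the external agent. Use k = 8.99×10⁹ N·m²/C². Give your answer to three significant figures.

For quasistatic motion the external work equals the change in potential energy: W_ext = qΔV = q(V_B − V_A).
At A: distances to the source charges are 0.717 m, 1.29 m, 0.537 m; V_A = Σ kqᵢ/rᵢ = 47.7 V.
At B: distances to the source charges are 1.97 m, 0.610 m, 0.794 m; V_B = Σ kqᵢ/rᵢ = 71.1 V.
ΔV = V_B − V_A = 23.4 V.
W_ext = qΔV = (5.96×10⁻⁹ C)(23.4 V) = 1.39×10⁻⁷ J.

1.39×10⁻⁷ J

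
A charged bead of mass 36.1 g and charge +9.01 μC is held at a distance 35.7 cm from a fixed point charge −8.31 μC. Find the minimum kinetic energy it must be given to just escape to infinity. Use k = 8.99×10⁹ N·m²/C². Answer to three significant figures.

To just escape, total mechanical energy must reach zero at infinity: ½mv²_min + U = 0, so ½mv²_min = −U = |kQq|/r.
|U| = |kQq|/r = (8.99×10⁹ N·m²/C²)(8.31×10⁻⁶)(9.01×10⁻⁶)/(0.357) = 1.89 J.

1.89 J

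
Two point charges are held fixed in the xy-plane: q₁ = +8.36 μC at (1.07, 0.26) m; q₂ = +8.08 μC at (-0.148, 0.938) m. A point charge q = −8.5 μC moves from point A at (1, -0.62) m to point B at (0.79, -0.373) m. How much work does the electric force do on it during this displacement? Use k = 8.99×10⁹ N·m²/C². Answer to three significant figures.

The work done by the electric force is W_field = −ΔU = −q(V_B − V_A) = q(V_A − V_B).
At A: distances to the source charges are 0.883 m, 1.94 m; V_A = Σ kqᵢ/rᵢ = 1.23×10⁵ V.
At B: distances to the source charges are 0.692 m, 1.61 m; V_B = Σ kqᵢ/rᵢ = 1.54×10⁵ V.
ΔV = V_B − V_A = 3.10×10⁴ V.
W_field = −qΔV = −(-8.50×10⁻⁶ C)(3.10×10⁴ V) = 0.263 J.

0.263 J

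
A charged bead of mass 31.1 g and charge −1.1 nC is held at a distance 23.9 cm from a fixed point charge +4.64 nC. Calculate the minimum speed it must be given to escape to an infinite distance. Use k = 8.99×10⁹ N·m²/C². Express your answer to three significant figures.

To just escape, total mechanical energy must reach zero at infinity: ½mv²_min + U = 0, so ½mv²_min = −U = |kQq|/r.
|U| = |kQq|/r = (8.99×10⁹ N·m²/C²)(4.64×10⁻⁹)(1.10×10⁻⁹)/(0.239) = 1.92×10⁻⁷ J.
v_min = √(2|U|/m) = √(2·1.92×10⁻⁷/0.0311) = 3.51×10⁻³ m/s.

3.51×10⁻³ m/s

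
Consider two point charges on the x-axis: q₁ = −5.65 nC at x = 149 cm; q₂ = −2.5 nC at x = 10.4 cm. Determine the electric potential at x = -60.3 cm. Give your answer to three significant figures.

The total potential is the scalar sum of each charge's contribution, V = Σ kqᵢ/rᵢ.
Distances from the field point to each charge: r₁ = 2.09 m, r₂ = 0.707 m.
V = k[(-5.65×10⁻⁹)/(2.09) + (-2.50×10⁻⁹)/(0.707)] = -56.1 V.

-56.1 V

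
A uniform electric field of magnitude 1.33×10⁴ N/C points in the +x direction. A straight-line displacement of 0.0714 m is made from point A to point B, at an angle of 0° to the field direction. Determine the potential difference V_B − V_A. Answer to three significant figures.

-950 V

Only the component of displacement along E changes the potential: ΔV = −E·d·cosθ.
ΔV = −(1.33×10⁴ V/m)(0.0714 m)cos0° = -950 V.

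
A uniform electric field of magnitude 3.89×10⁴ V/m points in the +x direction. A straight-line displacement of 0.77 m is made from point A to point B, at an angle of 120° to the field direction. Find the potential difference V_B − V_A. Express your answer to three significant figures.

1.50×10⁴ V

Only the component of displacement along E changes the potential: ΔV = −E·d·cosθ.
ΔV = −(3.89×10⁴ V/m)(0.770 m)cos120° = 1.50×10⁴ V.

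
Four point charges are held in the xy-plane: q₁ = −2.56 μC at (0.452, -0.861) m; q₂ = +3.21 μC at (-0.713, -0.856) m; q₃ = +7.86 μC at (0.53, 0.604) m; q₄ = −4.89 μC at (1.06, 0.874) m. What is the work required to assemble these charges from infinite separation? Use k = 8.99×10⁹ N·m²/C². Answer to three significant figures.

The work to assemble the configuration equals its total potential energy, U = Σ kqᵢqⱼ/rᵢⱼ over all pairs.
Pair separations: r₁₂ = 1.17 m, r₁₃ = 1.47 m, r₁₄ = 1.84 m, r₂₃ = 1.92 m, r₂₄ = 2.48 m, r₃₄ = 0.595 m.
Summing all 6 pair terms gives U = -0.645 J.

-0.645 J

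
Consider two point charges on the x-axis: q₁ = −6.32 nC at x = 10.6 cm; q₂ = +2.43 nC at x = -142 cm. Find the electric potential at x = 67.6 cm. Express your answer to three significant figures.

Electric potential is a scalar, so the contributions from each charge add algebraically: V = Σ kqᵢ/rᵢ.
Distances from the field point to each charge: r₁ = 0.570 m, r₂ = 2.10 m.
V = k[(-6.32×10⁻⁹)/(0.570) + (2.43×10⁻⁹)/(2.10)] = -89.3 V.

-89.3 V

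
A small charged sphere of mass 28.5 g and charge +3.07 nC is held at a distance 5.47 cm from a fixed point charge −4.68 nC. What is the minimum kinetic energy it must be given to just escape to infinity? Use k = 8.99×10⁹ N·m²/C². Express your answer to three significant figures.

2.36×10⁻⁶ J

To just escape, total mechanical energy must reach zero at infinity: ½mv²_min + U = 0, so ½mv²_min = −U = |kQq|/r.
|U| = |kQq|/r = (8.99×10⁹ N·m²/C²)(4.68×10⁻⁹)(3.07×10⁻⁹)/(0.0547) = 2.36×10⁻⁶ J.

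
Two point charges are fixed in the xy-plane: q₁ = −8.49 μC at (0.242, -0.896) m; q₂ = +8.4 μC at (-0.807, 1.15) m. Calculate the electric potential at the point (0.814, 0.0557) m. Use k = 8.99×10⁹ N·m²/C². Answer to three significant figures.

The total potential is the scalar sum of each charge's contribution, V = Σ kqᵢ/rᵢ.
Distances from the field point to each charge: r₁ = 1.11 m, r₂ = 1.96 m.
V = k[(-8.49×10⁻⁶)/(1.11) + (8.40×10⁻⁶)/(1.96)] = -3.01×10⁴ V.

-3.01×10⁴ V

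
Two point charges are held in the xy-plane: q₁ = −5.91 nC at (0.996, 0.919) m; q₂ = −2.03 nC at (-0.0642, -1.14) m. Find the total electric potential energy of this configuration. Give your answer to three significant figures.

4.66×10⁻⁸ J

The work to assemble the configuration equals its total potential energy, U = Σ kqᵢqⱼ/rᵢⱼ over all pairs.
Pair separations: r₁₂ = 2.32 m.
U = (4.66×10⁻⁸) = 4.66×10⁻⁸ J.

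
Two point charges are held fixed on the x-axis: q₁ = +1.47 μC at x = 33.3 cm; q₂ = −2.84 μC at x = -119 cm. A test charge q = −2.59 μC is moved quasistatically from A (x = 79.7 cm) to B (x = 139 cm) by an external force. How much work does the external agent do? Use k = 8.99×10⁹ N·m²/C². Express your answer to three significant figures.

For quasistatic motion the external work equals the change in potential energy: W_ext = qΔV = q(V_B − V_A).
At A: distances to the source charges are 0.464 m, 1.99 m; V_A = Σ kqᵢ/rᵢ = 1.56×10⁴ V.
At B: distances to the source charges are 1.06 m, 2.58 m; V_B = Σ kqᵢ/rᵢ = 2610 V.
ΔV = V_B − V_A = -1.30×10⁴ V.
W_ext = qΔV = (-2.59×10⁻⁶ C)(-1.30×10⁴ V) = 0.0337 J.

0.0337 J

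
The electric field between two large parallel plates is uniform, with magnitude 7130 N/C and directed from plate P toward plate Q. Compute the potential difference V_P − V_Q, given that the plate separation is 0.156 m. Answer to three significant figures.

In a uniform field, potential decreases in the direction of E: ΔV = −E·d for a displacement d parallel to E.
Going from Q to P is a displacement of 0.156 m opposite to the field, so V_P − V_Q = +Ed = 1110 V.

1110 V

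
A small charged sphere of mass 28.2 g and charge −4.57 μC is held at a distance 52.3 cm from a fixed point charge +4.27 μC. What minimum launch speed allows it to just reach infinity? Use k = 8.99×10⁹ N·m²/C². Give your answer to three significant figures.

4.88 m/s

To just escape, total mechanical energy must reach zero at infinity: ½mv²_min + U = 0, so ½mv²_min = −U = |kQq|/r.
|U| = |kQq|/r = (8.99×10⁹ N·m²/C²)(4.27×10⁻⁶)(4.57×10⁻⁶)/(0.523) = 0.335 J.
v_min = √(2|U|/m) = √(2·0.335/0.0282) = 4.88 m/s.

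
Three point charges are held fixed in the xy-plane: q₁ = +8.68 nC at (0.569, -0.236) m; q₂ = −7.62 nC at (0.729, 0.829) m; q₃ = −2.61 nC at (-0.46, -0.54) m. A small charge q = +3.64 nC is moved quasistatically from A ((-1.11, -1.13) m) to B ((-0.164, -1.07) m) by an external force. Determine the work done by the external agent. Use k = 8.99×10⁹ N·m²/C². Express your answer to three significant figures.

For quasistatic motion the external work equals the change in potential energy: W_ext = qΔV = q(V_B − V_A).
At A: distances to the source charges are 1.90 m, 2.69 m, 0.878 m; V_A = Σ kqᵢ/rᵢ = -11.2 V.
At B: distances to the source charges are 1.11 m, 2.10 m, 0.607 m; V_B = Σ kqᵢ/rᵢ = -1.02 V.
ΔV = V_B − V_A = 10.2 V.
W_ext = qΔV = (3.64×10⁻⁹ C)(10.2 V) = 3.71×10⁻⁸ J.

3.71×10⁻⁸ J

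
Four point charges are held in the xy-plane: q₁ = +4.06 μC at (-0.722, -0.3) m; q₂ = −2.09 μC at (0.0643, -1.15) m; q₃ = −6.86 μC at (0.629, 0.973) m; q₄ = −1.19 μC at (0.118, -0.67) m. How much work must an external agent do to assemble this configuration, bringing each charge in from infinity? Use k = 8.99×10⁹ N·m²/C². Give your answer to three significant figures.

-0.100 J

The assembly work is the sum of pairwise potential energies, U = Σ_{i<j} kqᵢqⱼ/rᵢⱼ.
Pair separations: r₁₂ = 1.16 m, r₁₃ = 1.86 m, r₁₄ = 0.918 m, r₂₃ = 2.20 m, r₂₄ = 0.483 m, r₃₄ = 1.72 m.
Summing all 6 pair terms gives U = -0.100 J.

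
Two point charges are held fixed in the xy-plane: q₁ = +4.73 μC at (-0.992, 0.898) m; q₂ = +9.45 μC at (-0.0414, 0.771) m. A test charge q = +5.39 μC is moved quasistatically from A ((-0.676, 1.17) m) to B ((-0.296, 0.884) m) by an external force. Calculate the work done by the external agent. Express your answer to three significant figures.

For quasistatic motion the external work equals the change in potential energy: W_ext = qΔV = q(V_B − V_A).
At A: distances to the source charges are 0.417 m, 0.750 m; V_A = Σ kqᵢ/rᵢ = 2.15×10⁵ V.
At B: distances to the source charges are 0.696 m, 0.279 m; V_B = Σ kqᵢ/rᵢ = 3.66×10⁵ V.
ΔV = V_B − V_A = 1.51×10⁵ V.
W_ext = qΔV = (5.39×10⁻⁶ C)(1.51×10⁵ V) = 0.813 J.

0.813 J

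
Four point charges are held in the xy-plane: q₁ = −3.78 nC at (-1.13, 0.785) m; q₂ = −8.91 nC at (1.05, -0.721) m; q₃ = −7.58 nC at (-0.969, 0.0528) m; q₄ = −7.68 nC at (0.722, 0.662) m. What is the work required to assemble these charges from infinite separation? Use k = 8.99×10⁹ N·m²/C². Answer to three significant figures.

The assembly work is the sum of pairwise potential energies, U = Σ_{i<j} kqᵢqⱼ/rᵢⱼ.
Pair separations: r₁₂ = 2.65 m, r₁₃ = 0.750 m, r₁₄ = 1.86 m, r₂₃ = 2.16 m, r₂₄ = 1.42 m, r₃₄ = 1.80 m.
Summing all 6 pair terms gives U = 1.60×10⁻⁶ J.

1.60×10⁻⁶ J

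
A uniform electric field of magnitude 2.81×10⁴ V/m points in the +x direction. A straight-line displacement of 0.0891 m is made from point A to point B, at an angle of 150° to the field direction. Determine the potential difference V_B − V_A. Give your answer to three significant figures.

2170 V

Only the component of displacement along E changes the potential: ΔV = −E·d·cosθ.
ΔV = −(2.81×10⁴ V/m)(0.0891 m)cos150° = 2170 V.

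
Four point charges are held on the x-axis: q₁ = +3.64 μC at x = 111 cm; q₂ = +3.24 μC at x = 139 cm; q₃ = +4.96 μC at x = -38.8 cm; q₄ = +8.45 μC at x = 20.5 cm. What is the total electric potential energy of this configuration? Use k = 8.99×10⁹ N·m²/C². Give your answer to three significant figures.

The assembly work is the sum of pairwise potential energies, U = Σ_{i<j} kqᵢqⱼ/rᵢⱼ.
Pair separations: r₁₂ = 0.280 m, r₁₃ = 1.50 m, r₁₄ = 0.905 m, r₂₃ = 1.78 m, r₂₄ = 1.18 m, r₃₄ = 0.593 m.
Summing all 6 pair terms gives U = 1.72 J.

1.72 J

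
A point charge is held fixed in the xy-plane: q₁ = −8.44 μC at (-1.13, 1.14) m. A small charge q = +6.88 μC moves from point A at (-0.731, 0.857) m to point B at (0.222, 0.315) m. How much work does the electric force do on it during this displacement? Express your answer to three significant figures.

-0.738 J

The work done by the electric force is W_field = −ΔU = −q(V_B − V_A) = q(V_A − V_B).
At A: distance to the source charge is 0.489 m; V_A = kq₁/r = -1.55×10⁵ V.
At B: distance to the source charge is 1.58 m; V_B = kq₁/r = -4.79×10⁴ V.
ΔV = V_B − V_A = 1.07×10⁵ V.
W_field = −qΔV = −(6.88×10⁻⁶ C)(1.07×10⁵ V) = -0.738 J.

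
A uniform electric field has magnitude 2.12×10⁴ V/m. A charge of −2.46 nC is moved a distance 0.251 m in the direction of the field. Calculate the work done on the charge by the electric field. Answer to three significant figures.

-1.31×10⁻⁵ J

The potential change for a displacement 0.251 m in the direction of the field is ΔV = −Ed = -5320 V.
W_field = −qΔV = -1.31×10⁻⁵ J.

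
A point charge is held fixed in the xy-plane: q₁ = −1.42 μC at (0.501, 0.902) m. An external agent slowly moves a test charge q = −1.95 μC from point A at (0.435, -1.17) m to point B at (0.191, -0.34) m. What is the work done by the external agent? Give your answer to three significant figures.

For quasistatic motion the external work equals the change in potential energy: W_ext = qΔV = q(V_B − V_A).
At A: distance to the source charge is 2.07 m; V_A = kq₁/r = -6160 V.
At B: distance to the source charge is 1.28 m; V_B = kq₁/r = -9970 V.
ΔV = V_B − V_A = -3810 V.
W_ext = qΔV = (-1.95×10⁻⁶ C)(-3810 V) = 7.44×10⁻³ J.

7.44×10⁻³ J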